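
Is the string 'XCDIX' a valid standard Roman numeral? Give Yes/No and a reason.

'XCDIX': X (position 1) comes before the larger symbol D (position 3) without being directly in front of it as a subtractive pair; apart from IV, IX, XL, XC, CD and CM, symbols must go from largest to smallest

No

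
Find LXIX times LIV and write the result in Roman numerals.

LXIX = 69
LIV = 54
69 × 54 = 3726

MMMDCCXXVI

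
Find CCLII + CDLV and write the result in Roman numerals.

CCLII = 252
CDLV = 455
252 + 455 = 707

DCCVII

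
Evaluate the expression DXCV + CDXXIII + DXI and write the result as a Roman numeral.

DXCV = 595, CDXXIII = 423, DXI = 511
595 + 423 = 1018
1018 + 511 = 1529

MDXXIX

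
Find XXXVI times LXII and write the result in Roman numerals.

XXXVI = 36
LXII = 62
36 × 62 = 2232

MMCCXXXII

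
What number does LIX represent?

LIX: L=50, IX=9
50 + 9 = 59

59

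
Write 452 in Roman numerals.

Convert 452 to Roman numerals:
  452 contains 1×400 (CD)
  52 contains 1×50 (L)
  2 contains 2×1 (II)

CDLII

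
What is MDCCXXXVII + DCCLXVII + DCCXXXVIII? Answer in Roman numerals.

MDCCXXXVII = 1737, DCCLXVII = 767, DCCXXXVIII = 738
1737 + 767 = 2504
2504 + 738 = 3242

MMMCCXLII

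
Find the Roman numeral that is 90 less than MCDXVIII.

MCDXVIII = 1418
1418 - 90 = 1328

MCCCXXVIII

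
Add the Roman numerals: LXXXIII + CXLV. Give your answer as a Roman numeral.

LXXXIII = 83
CXLV = 145
83 + 145 = 228

CCXXVIII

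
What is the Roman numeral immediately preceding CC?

CC = 200; previous is 199

CXCIX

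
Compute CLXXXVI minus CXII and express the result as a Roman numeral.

CLXXXVI = 186
CXII = 112
186 - 112 = 74

LXXIV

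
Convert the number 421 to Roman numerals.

Convert 421 to Roman numerals:
  421 contains 1×400 (CD)
  21 contains 2×10 (XX)
  1 contains 1×1 (I)

CDXXI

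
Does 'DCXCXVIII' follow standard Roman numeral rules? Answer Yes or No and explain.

'DCXCXVIII': X cannot come right after the subtractive pair XC: once X is subtracted in XC, the next symbol must be smaller than X

No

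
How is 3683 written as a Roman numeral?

Convert 3683 to Roman numerals:
  3683 contains 3×1000 (MMM)
  683 contains 1×500 (D)
  183 contains 1×100 (C)
  83 contains 1×50 (L)
  33 contains 3×10 (XXX)
  3 contains 3×1 (III)

MMMDCLXXXIII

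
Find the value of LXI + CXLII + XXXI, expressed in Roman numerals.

LXI = 61, CXLII = 142, XXXI = 31
61 + 142 = 203
203 + 31 = 234

CCXXXIV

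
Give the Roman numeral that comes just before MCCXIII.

MCCXIII = 1213; previous is 1212

MCCXII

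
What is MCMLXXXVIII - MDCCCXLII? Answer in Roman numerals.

MCMLXXXVIII = 1988
MDCCCXLII = 1842
1988 - 1842 = 146

CXLVI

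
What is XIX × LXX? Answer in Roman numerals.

XIX = 19
LXX = 70
19 × 70 = 1330

MCCCXXX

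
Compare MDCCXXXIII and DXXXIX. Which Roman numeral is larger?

MDCCXXXIII = 1733
DXXXIX = 539
1733 is larger

MDCCXXXIII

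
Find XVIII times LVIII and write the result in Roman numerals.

XVIII = 18
LVIII = 58
18 × 58 = 1044

MXLIV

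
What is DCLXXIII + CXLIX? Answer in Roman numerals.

DCLXXIII = 673
CXLIX = 149
673 + 149 = 822

DCCCXXII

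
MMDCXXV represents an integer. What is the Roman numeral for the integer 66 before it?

MMDCXXV = 2625
2625 - 66 = 2559

MMDLIX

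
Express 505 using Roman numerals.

Convert 505 to Roman numerals:
  505 contains 1×500 (D)
  5 contains 1×5 (V)

DV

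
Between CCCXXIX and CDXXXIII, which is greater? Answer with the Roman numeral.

CCCXXIX = 329
CDXXXIII = 433
433 is larger

CDXXXIII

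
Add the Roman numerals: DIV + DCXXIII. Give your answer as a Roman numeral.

DIV = 504
DCXXIII = 623
504 + 623 = 1127

MCXXVII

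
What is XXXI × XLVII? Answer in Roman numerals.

XXXI = 31
XLVII = 47
31 × 47 = 1457

MCDLVII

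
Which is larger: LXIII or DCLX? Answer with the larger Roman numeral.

LXIII = 63
DCLX = 660
660 is larger

DCLX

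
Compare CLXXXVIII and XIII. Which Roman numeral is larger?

CLXXXVIII = 188
XIII = 13
188 is larger

CLXXXVIII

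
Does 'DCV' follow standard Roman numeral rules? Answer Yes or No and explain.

'DCV': Check the rules: uses only the symbols I, V, X, L, C, D, M; no symbol is repeated more than three times in a row; V, L and D each appear at most once; no smaller symbol precedes a larger one (values never increase from left to right). Value: D (500) + C (100) + V (5) = 605. So it is a valid standard Roman numeral.

Yes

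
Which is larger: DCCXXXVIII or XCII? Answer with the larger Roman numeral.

DCCXXXVIII = 738
XCII = 92
738 is larger

DCCXXXVIII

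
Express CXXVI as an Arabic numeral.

CXXVI: C=100, X=10, X=10, V=5, I=1
100 + 10 + 10 + 5 + 1 = 126

126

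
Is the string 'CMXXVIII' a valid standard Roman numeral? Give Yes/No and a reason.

'CMXXVIII': Check the rules: uses only the symbols I, V, X, L, C, D, M; no symbol is repeated more than three times in a row; V, L and D each appear at most once; the only place a smaller symbol precedes a larger one is the allowed subtractive pair CM, the symbol right after such a pair (if any) is smaller than the pair's first symbol, and otherwise the values never increase from left to right. Value: CM (900) + X (10) + X (10) + V (5) + I (1) + I (1) + I (1) = 928. So it is a valid standard Roman numeral.

Yes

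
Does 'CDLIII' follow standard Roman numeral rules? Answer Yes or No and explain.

'CDLIII': Check the rules: uses only the symbols I, V, X, L, C, D, M; no symbol is repeated more than three times in a row; V, L and D each appear at most once; the only place a smaller symbol precedes a larger one is the allowed subtractive pair CD, the symbol right after such a pair (if any) is smaller than the pair's first symbol, and otherwise the values never increase from left to right. Value: CD (400) + L (50) + I (1) + I (1) + I (1) = 453. So it is a valid standard Roman numeral.

Yes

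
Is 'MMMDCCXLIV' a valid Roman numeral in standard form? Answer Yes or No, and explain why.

'MMMDCCXLIV': Check the rules: uses only the symbols I, V, X, L, C, D, M; no symbol is repeated more than three times in a row; V, L and D each appear at most once; the only places a smaller symbol precedes a larger one are the allowed subtractive pairs XL, IV, the symbol right after such a pair (if any) is smaller than the pair's first symbol, and otherwise the values never increase from left to right. Value: M (1000) + M (1000) + M (1000) + D (500) + C (100) + C (100) + XL (40) + IV (4) = 3744. So it is a valid standard Roman numeral.

Yes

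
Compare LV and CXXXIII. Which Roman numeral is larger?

LV = 55
CXXXIII = 133
133 is larger

CXXXIII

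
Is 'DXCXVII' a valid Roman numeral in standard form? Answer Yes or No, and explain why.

'DXCXVII': X cannot come right after the subtractive pair XC: once X is subtracted in XC, the next symbol must be smaller than X

No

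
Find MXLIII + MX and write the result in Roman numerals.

MXLIII = 1043
MX = 1010
1043 + 1010 = 2053

MMLIII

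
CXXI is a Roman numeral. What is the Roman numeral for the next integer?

CXXI = 121, so the next integer is 121 + 1 = 122

CXXII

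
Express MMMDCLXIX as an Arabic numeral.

MMMDCLXIX: M=1000, M=1000, M=1000, D=500, C=100, L=50, X=10, IX=9
1000 + 1000 + 1000 + 500 + 100 + 50 + 10 + 9 = 3669

3669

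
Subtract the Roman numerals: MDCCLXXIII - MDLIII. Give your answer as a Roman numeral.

MDCCLXXIII = 1773
MDLIII = 1553
1773 - 1553 = 220

CCXX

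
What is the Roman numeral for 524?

Convert 524 to Roman numerals:
  524 contains 1×500 (D)
  24 contains 2×10 (XX)
  4 contains 1×4 (IV)

DXXIV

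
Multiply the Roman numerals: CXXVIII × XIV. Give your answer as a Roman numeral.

CXXVIII = 128
XIV = 14
128 × 14 = 1792

MDCCXCII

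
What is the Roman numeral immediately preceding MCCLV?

MCCLV = 1255; previous is 1254

MCCLIV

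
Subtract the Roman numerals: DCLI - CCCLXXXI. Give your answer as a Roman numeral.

DCLI = 651
CCCLXXXI = 381
651 - 381 = 270

CCLXX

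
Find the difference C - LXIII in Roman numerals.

C = 100
LXIII = 63
100 - 63 = 37

XXXVII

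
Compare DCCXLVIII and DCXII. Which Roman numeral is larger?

DCCXLVIII = 748
DCXII = 612
748 is larger

DCCXLVIII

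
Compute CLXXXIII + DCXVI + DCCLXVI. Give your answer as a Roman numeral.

CLXXXIII = 183, DCXVI = 616, DCCLXVI = 766
183 + 616 = 799
799 + 766 = 1565

MDLXV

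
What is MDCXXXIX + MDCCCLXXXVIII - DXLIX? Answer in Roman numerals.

MDCXXXIX = 1639, MDCCCLXXXVIII = 1888, DXLIX = 549
1639 + 1888 = 3527
3527 - 549 = 2978

MMCMLXXVIII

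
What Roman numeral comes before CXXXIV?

CXXXIV = 134; previous is 133

CXXXIII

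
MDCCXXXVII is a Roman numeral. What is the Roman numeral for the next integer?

MDCCXXXVII = 1737; next is 1738

MDCCXXXVIII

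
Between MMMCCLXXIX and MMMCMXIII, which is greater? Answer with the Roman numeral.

MMMCCLXXIX = 3279
MMMCMXIII = 3913
3913 is larger

MMMCMXIII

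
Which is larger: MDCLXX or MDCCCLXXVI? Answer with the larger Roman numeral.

MDCLXX = 1670
MDCCCLXXVI = 1876
1876 is larger

MDCCCLXXVI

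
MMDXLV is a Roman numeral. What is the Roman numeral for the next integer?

MMDXLV = 2545; next is 2546

MMDXLVI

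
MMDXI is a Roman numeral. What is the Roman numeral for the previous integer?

MMDXI = 2511; previous is 2510

MMDX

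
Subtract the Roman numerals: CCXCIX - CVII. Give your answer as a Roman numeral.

CCXCIX = 299
CVII = 107
299 - 107 = 192

CXCII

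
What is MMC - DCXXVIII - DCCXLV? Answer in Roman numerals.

MMC = 2100, DCXXVIII = 628, DCCXLV = 745
2100 - 628 = 1472
1472 - 745 = 727

DCCXXVII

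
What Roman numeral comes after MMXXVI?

MMXXVI = 2026, so the next integer is 2026 + 1 = 2027

MMXXVII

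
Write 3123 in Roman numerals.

Convert 3123 to Roman numerals:
  3123 contains 3×1000 (MMM)
  123 contains 1×100 (C)
  23 contains 2×10 (XX)
  3 contains 3×1 (III)

MMMCXXIII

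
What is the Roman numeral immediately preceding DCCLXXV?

DCCLXXV = 775, so the previous integer is 775 - 1 = 774

DCCLXXIV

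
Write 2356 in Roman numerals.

Convert 2356 to Roman numerals:
  2356 contains 2×1000 (MM)
  356 contains 3×100 (CCC)
  56 contains 1×50 (L)
  6 contains 1×5 (V)
  1 contains 1×1 (I)

MMCCCLVI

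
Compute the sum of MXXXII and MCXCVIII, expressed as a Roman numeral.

MXXXII = 1032
MCXCVIII = 1198
1032 + 1198 = 2230

MMCCXXX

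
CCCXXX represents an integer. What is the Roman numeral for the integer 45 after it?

CCCXXX = 330
330 + 45 = 375

CCCLXXV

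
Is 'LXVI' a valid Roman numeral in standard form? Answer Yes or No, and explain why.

'LXVI': Check the rules: uses only the symbols I, V, X, L, C, D, M; no symbol is repeated more than three times in a row; V, L and D each appear at most once; no smaller symbol precedes a larger one (values never increase from left to right). Value: L (50) + X (10) + V (5) + I (1) = 66. So it is a valid standard Roman numeral.

Yes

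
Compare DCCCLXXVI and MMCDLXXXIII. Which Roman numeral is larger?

DCCCLXXVI = 876
MMCDLXXXIII = 2483
2483 is larger

MMCDLXXXIII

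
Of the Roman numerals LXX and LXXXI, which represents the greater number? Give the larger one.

LXX = 70
LXXXI = 81
81 is larger

LXXXI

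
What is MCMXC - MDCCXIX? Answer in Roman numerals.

MCMXC = 1990
MDCCXIX = 1719
1990 - 1719 = 271

CCLXXI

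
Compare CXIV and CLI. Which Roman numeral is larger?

CXIV = 114
CLI = 151
151 is larger

CLI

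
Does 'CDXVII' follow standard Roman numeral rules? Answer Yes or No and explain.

'CDXVII': Check the rules: uses only the symbols I, V, X, L, C, D, M; no symbol is repeated more than three times in a row; V, L and D each appear at most once; the only place a smaller symbol precedes a larger one is the allowed subtractive pair CD, the symbol right after such a pair (if any) is smaller than the pair's first symbol, and otherwise the values never increase from left to right. Value: CD (400) + X (10) + V (5) + I (1) + I (1) = 417. So it is a valid standard Roman numeral.

Yes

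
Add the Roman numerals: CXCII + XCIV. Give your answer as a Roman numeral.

CXCII = 192
XCIV = 94
192 + 94 = 286

CCLXXXVI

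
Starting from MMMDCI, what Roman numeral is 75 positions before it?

MMMDCI = 3601
3601 - 75 = 3526

MMMDXXVI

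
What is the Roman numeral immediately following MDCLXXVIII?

MDCLXXVIII = 1678, so the next integer is 1678 + 1 = 1679

MDCLXXIX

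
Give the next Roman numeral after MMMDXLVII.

MMMDXLVII = 3547; next is 3548

MMMDXLVIII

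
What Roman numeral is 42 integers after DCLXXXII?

DCLXXXII = 682
682 + 42 = 724

DCCXXIV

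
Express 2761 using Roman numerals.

Convert 2761 to Roman numerals:
  2761 contains 2×1000 (MM)
  761 contains 1×500 (D)
  261 contains 2×100 (CC)
  61 contains 1×50 (L)
  11 contains 1×10 (X)
  1 contains 1×1 (I)

MMDCCLXI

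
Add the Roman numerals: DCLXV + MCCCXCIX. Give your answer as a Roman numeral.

DCLXV = 665
MCCCXCIX = 1399
665 + 1399 = 2064

MMLXIV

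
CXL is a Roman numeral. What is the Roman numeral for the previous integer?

CXL = 140, so the previous integer is 140 - 1 = 139

CXXXIX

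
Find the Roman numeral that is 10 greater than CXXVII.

CXXVII = 127
127 + 10 = 137

CXXXVII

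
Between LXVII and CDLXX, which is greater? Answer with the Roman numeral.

LXVII = 67
CDLXX = 470
470 is larger

CDLXX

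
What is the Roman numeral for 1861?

Convert 1861 to Roman numerals:
  1861 contains 1×1000 (M)
  861 contains 1×500 (D)
  361 contains 3×100 (CCC)
  61 contains 1×50 (L)
  11 contains 1×10 (X)
  1 contains 1×1 (I)

MDCCCLXI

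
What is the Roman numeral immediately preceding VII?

VII = 7, so the previous integer is 7 - 1 = 6

VI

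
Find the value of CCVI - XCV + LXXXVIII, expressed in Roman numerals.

CCVI = 206, XCV = 95, LXXXVIII = 88
206 - 95 = 111
111 + 88 = 199

CXCIX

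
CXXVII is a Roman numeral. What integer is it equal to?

CXXVII: C=100, X=10, X=10, V=5, I=1, I=1
100 + 10 + 10 + 5 + 1 + 1 = 127

127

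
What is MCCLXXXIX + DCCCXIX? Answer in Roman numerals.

MCCLXXXIX = 1289
DCCCXIX = 819
1289 + 819 = 2108

MMCVIII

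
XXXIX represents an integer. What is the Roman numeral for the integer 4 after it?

XXXIX = 39
39 + 4 = 43

XLIII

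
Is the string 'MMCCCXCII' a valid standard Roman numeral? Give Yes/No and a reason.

'MMCCCXCII': Check the rules: uses only the symbols I, V, X, L, C, D, M; no symbol is repeated more than three times in a row; V, L and D each appear at most once; the only place a smaller symbol precedes a larger one is the allowed subtractive pair XC, the symbol right after such a pair (if any) is smaller than the pair's first symbol, and otherwise the values never increase from left to right. Value: M (1000) + M (1000) + C (100) + C (100) + C (100) + XC (90) + I (1) + I (1) = 2392. So it is a valid standard Roman numeral.

Yes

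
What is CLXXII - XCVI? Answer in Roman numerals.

CLXXII = 172
XCVI = 96
172 - 96 = 76

LXXVI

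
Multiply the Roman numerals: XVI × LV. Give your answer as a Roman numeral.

XVI = 16
LV = 55
16 × 55 = 880

DCCCLXXX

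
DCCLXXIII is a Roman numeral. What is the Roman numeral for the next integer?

DCCLXXIII = 773, so the next integer is 773 + 1 = 774

DCCLXXIV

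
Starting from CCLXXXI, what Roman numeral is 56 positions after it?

CCLXXXI = 281
281 + 56 = 337

CCCXXXVII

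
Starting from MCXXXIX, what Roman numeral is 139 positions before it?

MCXXXIX = 1139
1139 - 139 = 1000

M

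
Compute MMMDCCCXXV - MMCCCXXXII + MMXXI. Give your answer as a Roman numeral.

MMMDCCCXXV = 3825, MMCCCXXXII = 2332, MMXXI = 2021
3825 - 2332 = 1493
1493 + 2021 = 3514

MMMDXIV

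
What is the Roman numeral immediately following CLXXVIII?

CLXXVIII = 178, so the next integer is 178 + 1 = 179

CLXXIX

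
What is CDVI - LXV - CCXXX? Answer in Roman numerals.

CDVI = 406, LXV = 65, CCXXX = 230
406 - 65 = 341
341 - 230 = 111

CXI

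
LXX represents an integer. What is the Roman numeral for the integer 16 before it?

LXX = 70
70 - 16 = 54

LIV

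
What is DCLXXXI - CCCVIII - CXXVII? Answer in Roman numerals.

DCLXXXI = 681, CCCVIII = 308, CXXVII = 127
681 - 308 = 373
373 - 127 = 246

CCXLVI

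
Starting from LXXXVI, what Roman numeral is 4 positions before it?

LXXXVI = 86
86 - 4 = 82

LXXXII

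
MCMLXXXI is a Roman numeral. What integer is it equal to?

MCMLXXXI: M=1000, CM=900, L=50, X=10, X=10, X=10, I=1
1000 + 900 + 50 + 10 + 10 + 10 + 1 = 1981

1981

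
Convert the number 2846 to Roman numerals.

Convert 2846 to Roman numerals:
  2846 contains 2×1000 (MM)
  846 contains 1×500 (D)
  346 contains 3×100 (CCC)
  46 contains 1×40 (XL)
  6 contains 1×5 (V)
  1 contains 1×1 (I)

MMDCCCXLVI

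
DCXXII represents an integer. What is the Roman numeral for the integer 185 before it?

DCXXII = 622
622 - 185 = 437

CDXXXVII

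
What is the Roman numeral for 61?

Convert 61 to Roman numerals:
  61 contains 1×50 (L)
  11 contains 1×10 (X)
  1 contains 1×1 (I)

LXI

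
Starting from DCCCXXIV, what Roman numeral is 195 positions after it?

DCCCXXIV = 824
824 + 195 = 1019

MXIX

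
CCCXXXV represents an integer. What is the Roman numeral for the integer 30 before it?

CCCXXXV = 335
335 - 30 = 305

CCCV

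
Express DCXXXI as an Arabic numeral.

DCXXXI: D=500, C=100, X=10, X=10, X=10, I=1
500 + 100 + 10 + 10 + 10 + 1 = 631

631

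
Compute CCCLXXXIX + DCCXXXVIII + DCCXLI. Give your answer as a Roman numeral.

CCCLXXXIX = 389, DCCXXXVIII = 738, DCCXLI = 741
389 + 738 = 1127
1127 + 741 = 1868

MDCCCLXVIII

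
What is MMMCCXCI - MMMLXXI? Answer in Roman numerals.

MMMCCXCI = 3291
MMMLXXI = 3071
3291 - 3071 = 220

CCXX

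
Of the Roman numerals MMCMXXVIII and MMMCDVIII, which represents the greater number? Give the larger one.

MMCMXXVIII = 2928
MMMCDVIII = 3408
3408 is larger

MMMCDVIII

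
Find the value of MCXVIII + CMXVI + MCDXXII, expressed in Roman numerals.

MCXVIII = 1118, CMXVI = 916, MCDXXII = 1422
1118 + 916 = 2034
2034 + 1422 = 3456

MMMCDLVI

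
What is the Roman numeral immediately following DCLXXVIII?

DCLXXVIII = 678, so the next integer is 678 + 1 = 679

DCLXXIX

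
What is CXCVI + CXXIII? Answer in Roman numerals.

CXCVI = 196
CXXIII = 123
196 + 123 = 319

CCCXIX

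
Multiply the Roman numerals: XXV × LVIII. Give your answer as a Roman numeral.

XXV = 25
LVIII = 58
25 × 58 = 1450

MCDL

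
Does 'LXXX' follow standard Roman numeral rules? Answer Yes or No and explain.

'LXXX': Check the rules: uses only the symbols I, V, X, L, C, D, M; no symbol is repeated more than three times in a row; V, L and D each appear at most once; no smaller symbol precedes a larger one (values never increase from left to right). Value: L (50) + X (10) + X (10) + X (10) = 80. So it is a valid standard Roman numeral.

Yes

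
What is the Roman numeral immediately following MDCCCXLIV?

MDCCCXLIV = 1844, so the next integer is 1844 + 1 = 1845

MDCCCXLV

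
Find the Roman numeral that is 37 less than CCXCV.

CCXCV = 295
295 - 37 = 258

CCLVIII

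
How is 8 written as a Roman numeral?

Convert 8 to Roman numerals:
  8 contains 1×5 (V)
  3 contains 3×1 (III)

VIII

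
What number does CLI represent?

CLI: C=100, L=50, I=1
100 + 50 + 1 = 151

151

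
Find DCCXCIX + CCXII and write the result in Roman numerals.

DCCXCIX = 799
CCXII = 212
799 + 212 = 1011

MXI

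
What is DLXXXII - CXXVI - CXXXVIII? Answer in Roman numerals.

DLXXXII = 582, CXXVI = 126, CXXXVIII = 138
582 - 126 = 456
456 - 138 = 318

CCCXVIII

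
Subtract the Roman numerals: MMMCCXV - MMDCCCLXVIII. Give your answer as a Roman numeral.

MMMCCXV = 3215
MMDCCCLXVIII = 2868
3215 - 2868 = 347

CCCXLVII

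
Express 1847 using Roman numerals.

Convert 1847 to Roman numerals:
  1847 contains 1×1000 (M)
  847 contains 1×500 (D)
  347 contains 3×100 (CCC)
  47 contains 1×40 (XL)
  7 contains 1×5 (V)
  2 contains 2×1 (II)

MDCCCXLVII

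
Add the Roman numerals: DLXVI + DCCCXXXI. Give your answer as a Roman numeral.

DLXVI = 566
DCCCXXXI = 831
566 + 831 = 1397

MCCCXCVII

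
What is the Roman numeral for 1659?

Convert 1659 to Roman numerals:
  1659 contains 1×1000 (M)
  659 contains 1×500 (D)
  159 contains 1×100 (C)
  59 contains 1×50 (L)
  9 contains 1×9 (IX)

MDCLIX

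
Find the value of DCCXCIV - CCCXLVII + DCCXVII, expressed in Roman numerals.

DCCXCIV = 794, CCCXLVII = 347, DCCXVII = 717
794 - 347 = 447
447 + 717 = 1164

MCLXIV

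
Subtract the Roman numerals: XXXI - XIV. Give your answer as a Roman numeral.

XXXI = 31
XIV = 14
31 - 14 = 17

XVII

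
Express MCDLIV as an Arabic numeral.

MCDLIV: M=1000, CD=400, L=50, IV=4
1000 + 400 + 50 + 4 = 1454

1454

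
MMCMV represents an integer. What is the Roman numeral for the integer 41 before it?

MMCMV = 2905
2905 - 41 = 2864

MMDCCCLXIV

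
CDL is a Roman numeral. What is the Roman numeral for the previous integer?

CDL = 450, so the previous integer is 450 - 1 = 449

CDXLIX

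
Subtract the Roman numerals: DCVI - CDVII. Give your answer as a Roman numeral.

DCVI = 606
CDVII = 407
606 - 407 = 199

CXCIX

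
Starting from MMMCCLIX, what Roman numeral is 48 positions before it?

MMMCCLIX = 3259
3259 - 48 = 3211

MMMCCXI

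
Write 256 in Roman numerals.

Convert 256 to Roman numerals:
  256 contains 2×100 (CC)
  56 contains 1×50 (L)
  6 contains 1×5 (V)
  1 contains 1×1 (I)

CCLVI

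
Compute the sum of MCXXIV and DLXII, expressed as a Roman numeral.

MCXXIV = 1124
DLXII = 562
1124 + 562 = 1686

MDCLXXXVI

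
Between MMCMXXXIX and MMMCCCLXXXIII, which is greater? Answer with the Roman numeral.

MMCMXXXIX = 2939
MMMCCCLXXXIII = 3383
3383 is larger

MMMCCCLXXXIII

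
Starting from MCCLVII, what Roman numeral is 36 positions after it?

MCCLVII = 1257
1257 + 36 = 1293

MCCXCIII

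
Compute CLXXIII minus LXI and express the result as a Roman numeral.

CLXXIII = 173
LXI = 61
173 - 61 = 112

CXII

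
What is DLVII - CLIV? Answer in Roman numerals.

DLVII = 557
CLIV = 154
557 - 154 = 403

CDIII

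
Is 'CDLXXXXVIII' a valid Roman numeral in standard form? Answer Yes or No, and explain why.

'CDLXXXXVIII': More than 3 consecutive X's

No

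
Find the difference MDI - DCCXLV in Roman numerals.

MDI = 1501
DCCXLV = 745
1501 - 745 = 756

DCCLVI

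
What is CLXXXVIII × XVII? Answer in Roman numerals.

CLXXXVIII = 188
XVII = 17
188 × 17 = 3196

MMMCXCVI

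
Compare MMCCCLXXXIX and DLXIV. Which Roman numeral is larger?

MMCCCLXXXIX = 2389
DLXIV = 564
2389 is larger

MMCCCLXXXIX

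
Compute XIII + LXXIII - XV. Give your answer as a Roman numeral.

XIII = 13, LXXIII = 73, XV = 15
13 + 73 = 86
86 - 15 = 71

LXXI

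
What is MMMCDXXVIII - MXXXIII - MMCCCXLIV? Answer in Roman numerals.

MMMCDXXVIII = 3428, MXXXIII = 1033, MMCCCXLIV = 2344
3428 - 1033 = 2395
2395 - 2344 = 51

LI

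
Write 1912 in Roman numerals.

Convert 1912 to Roman numerals:
  1912 contains 1×1000 (M)
  912 contains 1×900 (CM)
  12 contains 1×10 (X)
  2 contains 2×1 (II)

MCMXII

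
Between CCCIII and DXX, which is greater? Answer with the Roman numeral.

CCCIII = 303
DXX = 520
520 is larger

DXX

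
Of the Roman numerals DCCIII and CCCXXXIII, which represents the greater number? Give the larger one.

DCCIII = 703
CCCXXXIII = 333
703 is larger

DCCIII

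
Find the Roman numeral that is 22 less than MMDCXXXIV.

MMDCXXXIV = 2634
2634 - 22 = 2612

MMDCXII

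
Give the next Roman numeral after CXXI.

CXXI = 121; next is 122

CXXII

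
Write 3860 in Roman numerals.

Convert 3860 to Roman numerals:
  3860 contains 3×1000 (MMM)
  860 contains 1×500 (D)
  360 contains 3×100 (CCC)
  60 contains 1×50 (L)
  10 contains 1×10 (X)

MMMDCCCLX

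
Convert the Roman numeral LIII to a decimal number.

LIII: L=50, I=1, I=1, I=1
50 + 1 + 1 + 1 = 53

53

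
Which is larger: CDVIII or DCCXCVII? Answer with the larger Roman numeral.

CDVIII = 408
DCCXCVII = 797
797 is larger

DCCXCVII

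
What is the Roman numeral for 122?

Convert 122 to Roman numerals:
  122 contains 1×100 (C)
  22 contains 2×10 (XX)
  2 contains 2×1 (II)

CXXII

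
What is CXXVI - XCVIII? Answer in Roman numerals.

CXXVI = 126
XCVIII = 98
126 - 98 = 28

XXVIII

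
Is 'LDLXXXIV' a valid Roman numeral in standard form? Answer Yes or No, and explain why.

'LDLXXXIV': L should not appear more than once

No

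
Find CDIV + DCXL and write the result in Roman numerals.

CDIV = 404
DCXL = 640
404 + 640 = 1044

MXLIV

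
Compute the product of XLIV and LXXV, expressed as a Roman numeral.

XLIV = 44
LXXV = 75
44 × 75 = 3300

MMMCCC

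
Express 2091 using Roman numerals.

Convert 2091 to Roman numerals:
  2091 contains 2×1000 (MM)
  91 contains 1×90 (XC)
  1 contains 1×1 (I)

MMXCI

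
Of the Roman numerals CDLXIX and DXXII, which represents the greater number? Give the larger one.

CDLXIX = 469
DXXII = 522
522 is larger

DXXII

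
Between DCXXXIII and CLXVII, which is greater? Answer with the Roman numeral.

DCXXXIII = 633
CLXVII = 167
633 is larger

DCXXXIII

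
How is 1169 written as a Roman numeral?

Convert 1169 to Roman numerals:
  1169 contains 1×1000 (M)
  169 contains 1×100 (C)
  69 contains 1×50 (L)
  19 contains 1×10 (X)
  9 contains 1×9 (IX)

MCLXIX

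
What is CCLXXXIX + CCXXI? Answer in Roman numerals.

CCLXXXIX = 289
CCXXI = 221
289 + 221 = 510

DX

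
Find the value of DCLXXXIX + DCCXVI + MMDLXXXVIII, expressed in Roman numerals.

DCLXXXIX = 689, DCCXVI = 716, MMDLXXXVIII = 2588
689 + 716 = 1405
1405 + 2588 = 3993

MMMCMXCIII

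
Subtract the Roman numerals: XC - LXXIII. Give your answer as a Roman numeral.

XC = 90
LXXIII = 73
90 - 73 = 17

XVII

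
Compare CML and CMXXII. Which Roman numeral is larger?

CML = 950
CMXXII = 922
950 is larger

CML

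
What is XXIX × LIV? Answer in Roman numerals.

XXIX = 29
LIV = 54
29 × 54 = 1566

MDLXVI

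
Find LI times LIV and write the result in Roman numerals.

LI = 51
LIV = 54
51 × 54 = 2754

MMDCCLIV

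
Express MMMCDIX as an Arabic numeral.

MMMCDIX: M=1000, M=1000, M=1000, CD=400, IX=9
1000 + 1000 + 1000 + 400 + 9 = 3409

3409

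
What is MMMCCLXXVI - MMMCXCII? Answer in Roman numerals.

MMMCCLXXVI = 3276
MMMCXCII = 3192
3276 - 3192 = 84

LXXXIV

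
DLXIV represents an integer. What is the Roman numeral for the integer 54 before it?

DLXIV = 564
564 - 54 = 510

DX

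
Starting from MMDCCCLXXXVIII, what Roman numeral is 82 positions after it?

MMDCCCLXXXVIII = 2888
2888 + 82 = 2970

MMCMLXX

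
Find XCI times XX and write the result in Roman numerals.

XCI = 91
XX = 20
91 × 20 = 1820

MDCCCXX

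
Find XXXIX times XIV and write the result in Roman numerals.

XXXIX = 39
XIV = 14
39 × 14 = 546

DXLVI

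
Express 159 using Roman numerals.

Convert 159 to Roman numerals:
  159 contains 1×100 (C)
  59 contains 1×50 (L)
  9 contains 1×9 (IX)

CLIX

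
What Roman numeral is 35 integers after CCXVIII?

CCXVIII = 218
218 + 35 = 253

CCLIII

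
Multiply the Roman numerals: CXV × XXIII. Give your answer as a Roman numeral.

CXV = 115
XXIII = 23
115 × 23 = 2645

MMDCXLV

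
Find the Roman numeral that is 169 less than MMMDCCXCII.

MMMDCCXCII = 3792
3792 - 169 = 3623

MMMDCXXIII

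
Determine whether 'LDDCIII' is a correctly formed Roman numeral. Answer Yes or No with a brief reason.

'LDDCIII': D should not appear more than once

No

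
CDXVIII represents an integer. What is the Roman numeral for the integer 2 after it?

CDXVIII = 418
418 + 2 = 420

CDXX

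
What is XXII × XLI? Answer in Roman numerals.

XXII = 22
XLI = 41
22 × 41 = 902

CMII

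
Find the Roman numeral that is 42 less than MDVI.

MDVI = 1506
1506 - 42 = 1464

MCDLXIV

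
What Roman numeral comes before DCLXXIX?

DCLXXIX = 679; previous is 678

DCLXXVIII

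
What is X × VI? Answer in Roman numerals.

X = 10
VI = 6
10 × 6 = 60

LX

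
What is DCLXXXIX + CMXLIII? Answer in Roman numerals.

DCLXXXIX = 689
CMXLIII = 943
689 + 943 = 1632

MDCXXXII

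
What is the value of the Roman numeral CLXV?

CLXV: C=100, L=50, X=10, V=5
100 + 50 + 10 + 5 = 165

165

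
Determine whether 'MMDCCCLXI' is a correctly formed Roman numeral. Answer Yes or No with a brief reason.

'MMDCCCLXI': Check the rules: uses only the symbols I, V, X, L, C, D, M; no symbol is repeated more than three times in a row; V, L and D each appear at most once; no smaller symbol precedes a larger one (values never increase from left to right). Value: M (1000) + M (1000) + D (500) + C (100) + C (100) + C (100) + L (50) + X (10) + I (1) = 2861. So it is a valid standard Roman numeral.

Yes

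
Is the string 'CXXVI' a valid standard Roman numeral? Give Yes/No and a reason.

'CXXVI': Check the rules: uses only the symbols I, V, X, L, C, D, M; no symbol is repeated more than three times in a row; V, L and D each appear at most once; no smaller symbol precedes a larger one (values never increase from left to right). Value: C (100) + X (10) + X (10) + V (5) + I (1) = 126. So it is a valid standard Roman numeral.

Yes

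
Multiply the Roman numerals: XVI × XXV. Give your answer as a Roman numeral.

XVI = 16
XXV = 25
16 × 25 = 400

CD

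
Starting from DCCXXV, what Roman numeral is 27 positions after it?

DCCXXV = 725
725 + 27 = 752

DCCLII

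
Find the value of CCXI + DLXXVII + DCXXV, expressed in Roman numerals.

CCXI = 211, DLXXVII = 577, DCXXV = 625
211 + 577 = 788
788 + 625 = 1413

MCDXIII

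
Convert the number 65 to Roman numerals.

Convert 65 to Roman numerals:
  65 contains 1×50 (L)
  15 contains 1×10 (X)
  5 contains 1×5 (V)

LXV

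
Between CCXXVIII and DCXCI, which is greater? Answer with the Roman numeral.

CCXXVIII = 228
DCXCI = 691
691 is larger

DCXCI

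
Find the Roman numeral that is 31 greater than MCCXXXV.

MCCXXXV = 1235
1235 + 31 = 1266

MCCLXVI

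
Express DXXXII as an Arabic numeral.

DXXXII: D=500, X=10, X=10, X=10, I=1, I=1
500 + 10 + 10 + 10 + 1 + 1 = 532

532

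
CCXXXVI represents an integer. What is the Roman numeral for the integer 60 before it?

CCXXXVI = 236
236 - 60 = 176

CLXXVI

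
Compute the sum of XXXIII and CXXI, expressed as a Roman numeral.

XXXIII = 33
CXXI = 121
33 + 121 = 154

CLIV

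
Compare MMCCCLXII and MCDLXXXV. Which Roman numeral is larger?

MMCCCLXII = 2362
MCDLXXXV = 1485
2362 is larger

MMCCCLXII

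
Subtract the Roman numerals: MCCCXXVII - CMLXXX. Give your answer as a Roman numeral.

MCCCXXVII = 1327
CMLXXX = 980
1327 - 980 = 347

CCCXLVII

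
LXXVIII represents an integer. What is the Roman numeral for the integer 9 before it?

LXXVIII = 78
78 - 9 = 69

LXIX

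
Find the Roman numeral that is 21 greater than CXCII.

CXCII = 192
192 + 21 = 213

CCXIII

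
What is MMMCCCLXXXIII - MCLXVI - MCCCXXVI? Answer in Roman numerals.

MMMCCCLXXXIII = 3383, MCLXVI = 1166, MCCCXXVI = 1326
3383 - 1166 = 2217
2217 - 1326 = 891

DCCCXCI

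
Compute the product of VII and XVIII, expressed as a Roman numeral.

VII = 7
XVIII = 18
7 × 18 = 126

CXXVI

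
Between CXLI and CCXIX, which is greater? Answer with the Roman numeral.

CXLI = 141
CCXIX = 219
219 is larger

CCXIX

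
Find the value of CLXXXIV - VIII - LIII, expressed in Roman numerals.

CLXXXIV = 184, VIII = 8, LIII = 53
184 - 8 = 176
176 - 53 = 123

CXXIII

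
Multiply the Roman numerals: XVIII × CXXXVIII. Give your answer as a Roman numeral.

XVIII = 18
CXXXVIII = 138
18 × 138 = 2484

MMCDLXXXIV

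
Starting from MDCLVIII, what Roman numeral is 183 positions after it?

MDCLVIII = 1658
1658 + 183 = 1841

MDCCCXLI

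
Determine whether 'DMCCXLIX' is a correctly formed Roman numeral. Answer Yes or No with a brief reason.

'DMCCXLIX': Invalid subtractive combination: DM

No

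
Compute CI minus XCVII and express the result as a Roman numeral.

CI = 101
XCVII = 97
101 - 97 = 4

IV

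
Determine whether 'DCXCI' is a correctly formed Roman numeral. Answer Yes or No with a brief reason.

'DCXCI': Check the rules: uses only the symbols I, V, X, L, C, D, M; no symbol is repeated more than three times in a row; V, L and D each appear at most once; the only place a smaller symbol precedes a larger one is the allowed subtractive pair XC, the symbol right after such a pair (if any) is smaller than the pair's first symbol, and otherwise the values never increase from left to right. Value: D (500) + C (100) + XC (90) + I (1) = 691. So it is a valid standard Roman numeral.

Yes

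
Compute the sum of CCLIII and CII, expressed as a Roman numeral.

CCLIII = 253
CII = 102
253 + 102 = 355

CCCLV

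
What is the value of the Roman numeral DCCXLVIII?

DCCXLVIII: D=500, C=100, C=100, XL=40, V=5, I=1, I=1, I=1
500 + 100 + 100 + 40 + 5 + 1 + 1 + 1 = 748

748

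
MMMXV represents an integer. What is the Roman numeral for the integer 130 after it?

MMMXV = 3015
3015 + 130 = 3145

MMMCXLV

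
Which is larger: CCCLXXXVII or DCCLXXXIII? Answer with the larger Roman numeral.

CCCLXXXVII = 387
DCCLXXXIII = 783
783 is larger

DCCLXXXIII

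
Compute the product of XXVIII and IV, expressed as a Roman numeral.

XXVIII = 28
IV = 4
28 × 4 = 112

CXII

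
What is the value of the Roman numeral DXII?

DXII: D=500, X=10, I=1, I=1
500 + 10 + 1 + 1 = 512

512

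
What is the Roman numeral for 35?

Convert 35 to Roman numerals:
  35 contains 3×10 (XXX)
  5 contains 1×5 (V)

XXXV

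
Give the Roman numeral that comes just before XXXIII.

XXXIII = 33; previous is 32

XXXII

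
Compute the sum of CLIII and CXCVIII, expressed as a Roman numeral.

CLIII = 153
CXCVIII = 198
153 + 198 = 351

CCCLI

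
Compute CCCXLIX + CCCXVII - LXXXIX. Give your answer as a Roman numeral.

CCCXLIX = 349, CCCXVII = 317, LXXXIX = 89
349 + 317 = 666
666 - 89 = 577

DLXXVII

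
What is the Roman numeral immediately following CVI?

CVI = 106, so the next integer is 106 + 1 = 107

CVII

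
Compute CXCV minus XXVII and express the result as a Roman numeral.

CXCV = 195
XXVII = 27
195 - 27 = 168

CLXVIII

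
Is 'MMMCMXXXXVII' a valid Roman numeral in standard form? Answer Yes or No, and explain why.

'MMMCMXXXXVII': More than 3 consecutive X's

No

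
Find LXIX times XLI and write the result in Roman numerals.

LXIX = 69
XLI = 41
69 × 41 = 2829

MMDCCCXXIX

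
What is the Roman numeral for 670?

Convert 670 to Roman numerals:
  670 contains 1×500 (D)
  170 contains 1×100 (C)
  70 contains 1×50 (L)
  20 contains 2×10 (XX)

DCLXX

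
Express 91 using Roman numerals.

Convert 91 to Roman numerals:
  91 contains 1×90 (XC)
  1 contains 1×1 (I)

XCI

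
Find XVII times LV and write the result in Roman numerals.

XVII = 17
LV = 55
17 × 55 = 935

CMXXXV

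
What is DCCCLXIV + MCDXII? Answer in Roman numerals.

DCCCLXIV = 864
MCDXII = 1412
864 + 1412 = 2276

MMCCLXXVI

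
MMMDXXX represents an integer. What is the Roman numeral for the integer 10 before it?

MMMDXXX = 3530
3530 - 10 = 3520

MMMDXX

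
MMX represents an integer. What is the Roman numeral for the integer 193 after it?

MMX = 2010
2010 + 193 = 2203

MMCCIII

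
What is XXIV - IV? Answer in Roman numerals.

XXIV = 24
IV = 4
24 - 4 = 20

XX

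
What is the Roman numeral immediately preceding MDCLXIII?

MDCLXIII = 1663; previous is 1662

MDCLXII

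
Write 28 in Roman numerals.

Convert 28 to Roman numerals:
  28 contains 2×10 (XX)
  8 contains 1×5 (V)
  3 contains 3×1 (III)

XXVIII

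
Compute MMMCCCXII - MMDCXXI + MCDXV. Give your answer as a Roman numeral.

MMMCCCXII = 3312, MMDCXXI = 2621, MCDXV = 1415
3312 - 2621 = 691
691 + 1415 = 2106

MMCVI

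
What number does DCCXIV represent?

DCCXIV: D=500, C=100, C=100, X=10, IV=4
500 + 100 + 100 + 10 + 4 = 714

714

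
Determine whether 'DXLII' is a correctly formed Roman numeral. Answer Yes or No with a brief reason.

'DXLII': Check the rules: uses only the symbols I, V, X, L, C, D, M; no symbol is repeated more than three times in a row; V, L and D each appear at most once; the only place a smaller symbol precedes a larger one is the allowed subtractive pair XL, the symbol right after such a pair (if any) is smaller than the pair's first symbol, and otherwise the values never increase from left to right. Value: D (500) + XL (40) + I (1) + I (1) = 542. So it is a valid standard Roman numeral.

Yes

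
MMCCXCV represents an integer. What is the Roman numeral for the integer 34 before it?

MMCCXCV = 2295
2295 - 34 = 2261

MMCCLXI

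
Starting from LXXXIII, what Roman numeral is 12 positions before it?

LXXXIII = 83
83 - 12 = 71

LXXI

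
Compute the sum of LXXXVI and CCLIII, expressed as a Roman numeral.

LXXXVI = 86
CCLIII = 253
86 + 253 = 339

CCCXXXIX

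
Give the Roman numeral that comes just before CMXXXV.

CMXXXV = 935; previous is 934

CMXXXIV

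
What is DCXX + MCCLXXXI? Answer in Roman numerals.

DCXX = 620
MCCLXXXI = 1281
620 + 1281 = 1901

MCMI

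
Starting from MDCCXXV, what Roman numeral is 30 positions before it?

MDCCXXV = 1725
1725 - 30 = 1695

MDCXCV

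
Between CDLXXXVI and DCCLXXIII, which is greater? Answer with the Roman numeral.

CDLXXXVI = 486
DCCLXXIII = 773
773 is larger

DCCLXXIII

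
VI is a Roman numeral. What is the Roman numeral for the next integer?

VI = 6; next is 7

VII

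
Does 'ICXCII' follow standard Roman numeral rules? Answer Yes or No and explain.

'ICXCII': Invalid subtractive combination: IC

No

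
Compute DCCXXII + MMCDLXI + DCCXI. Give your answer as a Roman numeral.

DCCXXII = 722, MMCDLXI = 2461, DCCXI = 711
722 + 2461 = 3183
3183 + 711 = 3894

MMMDCCCXCIV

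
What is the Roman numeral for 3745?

Convert 3745 to Roman numerals:
  3745 contains 3×1000 (MMM)
  745 contains 1×500 (D)
  245 contains 2×100 (CC)
  45 contains 1×40 (XL)
  5 contains 1×5 (V)

MMMDCCXLV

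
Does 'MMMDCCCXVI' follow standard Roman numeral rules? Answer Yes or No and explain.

'MMMDCCCXVI': Check the rules: uses only the symbols I, V, X, L, C, D, M; no symbol is repeated more than three times in a row; V, L and D each appear at most once; no smaller symbol precedes a larger one (values never increase from left to right). Value: M (1000) + M (1000) + M (1000) + D (500) + C (100) + C (100) + C (100) + X (10) + V (5) + I (1) = 3816. So it is a valid standard Roman numeral.

Yes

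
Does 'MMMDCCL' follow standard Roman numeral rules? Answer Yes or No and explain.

'MMMDCCL': Check the rules: uses only the symbols I, V, X, L, C, D, M; no symbol is repeated more than three times in a row; V, L and D each appear at most once; no smaller symbol precedes a larger one (values never increase from left to right). Value: M (1000) + M (1000) + M (1000) + D (500) + C (100) + C (100) + L (50) = 3750. So it is a valid standard Roman numeral.

Yes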